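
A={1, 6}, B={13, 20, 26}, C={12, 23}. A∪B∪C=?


A ∪ B = {1, 6, 13, 20, 26}
(A ∪ B) ∪ C = {1, 6, 12, 13, 20, 23, 26}

A ∪ B ∪ C = {1, 6, 12, 13, 20, 23, 26}


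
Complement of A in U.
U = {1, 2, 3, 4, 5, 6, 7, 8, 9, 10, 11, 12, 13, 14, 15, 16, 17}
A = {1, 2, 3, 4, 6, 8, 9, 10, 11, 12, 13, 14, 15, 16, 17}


Aᶜ = U \ A = elements in U but not in A
U = {1, 2, 3, 4, 5, 6, 7, 8, 9, 10, 11, 12, 13, 14, 15, 16, 17}
A = {1, 2, 3, 4, 6, 8, 9, 10, 11, 12, 13, 14, 15, 16, 17}
Aᶜ = {5, 7}

Aᶜ = {5, 7}


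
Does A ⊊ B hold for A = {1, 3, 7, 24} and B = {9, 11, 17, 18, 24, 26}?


A ⊂ B requires: A ⊆ B AND A ≠ B.
A ⊆ B? No
A ⊄ B, so A is not a proper subset.

No, A is not a proper subset of B


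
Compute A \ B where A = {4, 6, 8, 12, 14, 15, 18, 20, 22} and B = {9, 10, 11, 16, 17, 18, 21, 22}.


A \ B = elements in A but not in B
A = {4, 6, 8, 12, 14, 15, 18, 20, 22}
B = {9, 10, 11, 16, 17, 18, 21, 22}
Remove from A any elements in B
A \ B = {4, 6, 8, 12, 14, 15, 20}

A \ B = {4, 6, 8, 12, 14, 15, 20}


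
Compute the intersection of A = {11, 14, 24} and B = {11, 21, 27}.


A ∩ B = elements in both A and B
A = {11, 14, 24}
B = {11, 21, 27}
A ∩ B = {11}

A ∩ B = {11}


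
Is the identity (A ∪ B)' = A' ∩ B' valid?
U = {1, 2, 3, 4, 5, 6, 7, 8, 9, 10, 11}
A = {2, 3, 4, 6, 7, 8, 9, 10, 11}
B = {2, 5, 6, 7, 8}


LHS: A ∪ B = {2, 3, 4, 5, 6, 7, 8, 9, 10, 11}
(A ∪ B)' = U \ (A ∪ B) = {1}
A' = {1, 5}, B' = {1, 3, 4, 9, 10, 11}
Claimed RHS: A' ∩ B' = {1}
Identity is VALID: LHS = RHS = {1} ✓

Identity is valid. (A ∪ B)' = A' ∩ B' = {1}


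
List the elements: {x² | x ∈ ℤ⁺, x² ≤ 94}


Checking each candidate:
Condition: positive perfect squares ≤ 94
Result = {1, 4, 9, 16, 25, 36, 49, 64, 81}

{1, 4, 9, 16, 25, 36, 49, 64, 81}


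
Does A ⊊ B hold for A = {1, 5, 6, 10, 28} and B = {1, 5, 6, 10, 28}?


A ⊂ B requires: A ⊆ B AND A ≠ B.
A ⊆ B? Yes
A = B? Yes
A = B, so A is not a PROPER subset.

No, A is not a proper subset of B


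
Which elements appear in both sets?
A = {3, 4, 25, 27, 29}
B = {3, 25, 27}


A ∩ B = elements in both A and B
A = {3, 4, 25, 27, 29}
B = {3, 25, 27}
A ∩ B = {3, 25, 27}

A ∩ B = {3, 25, 27}


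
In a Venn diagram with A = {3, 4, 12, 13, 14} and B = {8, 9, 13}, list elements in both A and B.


A = {3, 4, 12, 13, 14}
B = {8, 9, 13}
Region: in both A and B
Elements: {13}

Elements in both A and B: {13}


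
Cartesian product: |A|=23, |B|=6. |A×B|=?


|A × B| = |A| × |B|
= 23 × 6
= 138

|A × B| = 138


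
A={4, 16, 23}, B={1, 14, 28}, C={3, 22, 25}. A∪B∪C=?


A ∪ B = {1, 4, 14, 16, 23, 28}
(A ∪ B) ∪ C = {1, 3, 4, 14, 16, 22, 23, 25, 28}

A ∪ B ∪ C = {1, 3, 4, 14, 16, 22, 23, 25, 28}


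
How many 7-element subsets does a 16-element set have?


C(n,k) = n! / (k!(n-k)!)
C(16,7) = 16! / (7!9!)
= 11440

C(16,7) = 11440


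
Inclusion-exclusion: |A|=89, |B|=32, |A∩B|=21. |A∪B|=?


|A ∪ B| = |A| + |B| - |A ∩ B|
= 89 + 32 - 21
= 100

|A ∪ B| = 100


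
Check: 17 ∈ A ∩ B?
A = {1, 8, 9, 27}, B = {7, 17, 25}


A = {1, 8, 9, 27}, B = {7, 17, 25}
A ∩ B = elements in both A and B
A ∩ B = ∅
Checking if 17 ∈ A ∩ B
17 is not in A ∩ B → False

17 ∉ A ∩ B


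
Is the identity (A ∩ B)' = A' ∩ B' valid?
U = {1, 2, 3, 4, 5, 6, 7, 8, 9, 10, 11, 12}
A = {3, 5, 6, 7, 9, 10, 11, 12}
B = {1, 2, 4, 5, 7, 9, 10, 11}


LHS: A ∩ B = {5, 7, 9, 10, 11}
(A ∩ B)' = U \ (A ∩ B) = {1, 2, 3, 4, 6, 8, 12}
A' = {1, 2, 4, 8}, B' = {3, 6, 8, 12}
Claimed RHS: A' ∩ B' = {8}
Identity is INVALID: LHS = {1, 2, 3, 4, 6, 8, 12} but the RHS claimed here equals {8}. The correct form is (A ∩ B)' = A' ∪ B'.

Identity is invalid: (A ∩ B)' = {1, 2, 3, 4, 6, 8, 12} but A' ∩ B' = {8}. The correct De Morgan law is (A ∩ B)' = A' ∪ B'.


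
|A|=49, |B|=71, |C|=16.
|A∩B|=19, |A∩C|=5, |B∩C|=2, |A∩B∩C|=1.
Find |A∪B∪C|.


|A∪B∪C| = |A|+|B|+|C| - |A∩B|-|A∩C|-|B∩C| + |A∩B∩C|
= 49+71+16 - 19-5-2 + 1
= 136 - 26 + 1
= 111

|A ∪ B ∪ C| = 111


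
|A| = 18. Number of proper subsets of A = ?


Total subsets = 2^n = 2^18 = 262144
Proper subsets exclude the set itself: 2^n - 1
= 262144 - 1
= 262143

Number of proper subsets = 262143


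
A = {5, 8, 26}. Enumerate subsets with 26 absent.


A subset of A that omits 26 is a subset of A \ {26}, so there are 2^(n-1) = 2^2 = 4 of them.
Subsets excluding 26: ∅, {5}, {8}, {5, 8}

Subsets excluding 26 (4 total): ∅, {5}, {8}, {5, 8}


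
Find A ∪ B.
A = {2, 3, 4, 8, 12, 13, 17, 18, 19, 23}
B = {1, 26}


A ∪ B = all elements in A or B (or both)
A = {2, 3, 4, 8, 12, 13, 17, 18, 19, 23}
B = {1, 26}
A ∪ B = {1, 2, 3, 4, 8, 12, 13, 17, 18, 19, 23, 26}

A ∪ B = {1, 2, 3, 4, 8, 12, 13, 17, 18, 19, 23, 26}


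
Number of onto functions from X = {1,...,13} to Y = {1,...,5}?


n = |X| = 13, k = |Y| = 5. Surjections via inclusion-exclusion:
S(n,k) = Σ(-1)^i × C(k,i) × (k-i)^n, i=0 to k
i=0: (-1)^0×C(5,0)×5^13 = 1220703125
i=1: (-1)^1×C(5,1)×4^13 = -335544320
i=2: (-1)^2×C(5,2)×3^13 = 15943230
i=3: (-1)^3×C(5,3)×2^13 = -81920
i=4: (-1)^4×C(5,4)×1^13 = 5
i=5: (-1)^5×C(5,5)×0^13 = 0
Total = 901020120

Number of surjections = 901020120


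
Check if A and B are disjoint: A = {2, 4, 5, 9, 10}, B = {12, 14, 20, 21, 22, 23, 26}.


Disjoint means A ∩ B = ∅.
A ∩ B = ∅
A ∩ B = ∅, so A and B are disjoint.

Yes, A and B are disjoint


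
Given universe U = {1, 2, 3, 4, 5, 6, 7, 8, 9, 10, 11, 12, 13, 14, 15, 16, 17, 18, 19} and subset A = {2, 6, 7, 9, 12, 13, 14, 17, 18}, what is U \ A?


Aᶜ = U \ A = elements in U but not in A
U = {1, 2, 3, 4, 5, 6, 7, 8, 9, 10, 11, 12, 13, 14, 15, 16, 17, 18, 19}
A = {2, 6, 7, 9, 12, 13, 14, 17, 18}
Aᶜ = {1, 3, 4, 5, 8, 10, 11, 15, 16, 19}

Aᶜ = {1, 3, 4, 5, 8, 10, 11, 15, 16, 19}


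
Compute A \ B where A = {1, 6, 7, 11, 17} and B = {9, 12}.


A \ B = elements in A but not in B
A = {1, 6, 7, 11, 17}
B = {9, 12}
Remove from A any elements in B
A \ B = {1, 6, 7, 11, 17}

A \ B = {1, 6, 7, 11, 17}


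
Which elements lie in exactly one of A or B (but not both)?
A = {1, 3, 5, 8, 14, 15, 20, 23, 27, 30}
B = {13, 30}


A △ B = (A \ B) ∪ (B \ A) = elements in exactly one of A or B
A \ B = {1, 3, 5, 8, 14, 15, 20, 23, 27}
B \ A = {13}
A △ B = {1, 3, 5, 8, 13, 14, 15, 20, 23, 27}

A △ B = {1, 3, 5, 8, 13, 14, 15, 20, 23, 27}


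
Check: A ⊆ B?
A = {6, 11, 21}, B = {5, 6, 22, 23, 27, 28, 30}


A ⊆ B means every element of A is in B.
Elements in A not in B: {11, 21}
So A ⊄ B.

No, A ⊄ B


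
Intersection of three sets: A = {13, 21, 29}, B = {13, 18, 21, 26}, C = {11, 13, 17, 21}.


A ∩ B = {13, 21}
(A ∩ B) ∩ C = {13, 21}

A ∩ B ∩ C = {13, 21}


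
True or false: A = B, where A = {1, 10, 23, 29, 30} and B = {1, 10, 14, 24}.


Two sets are equal iff they have exactly the same elements.
A = {1, 10, 23, 29, 30}
B = {1, 10, 14, 24}
Differences: {14, 23, 24, 29, 30}
A ≠ B

No, A ≠ B


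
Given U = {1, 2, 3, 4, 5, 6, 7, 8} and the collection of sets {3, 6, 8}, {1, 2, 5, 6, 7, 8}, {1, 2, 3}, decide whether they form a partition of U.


A partition requires: (1) non-empty parts, (2) pairwise disjoint, (3) union = U
Parts: {3, 6, 8}, {1, 2, 5, 6, 7, 8}, {1, 2, 3}
Union of parts: {1, 2, 3, 5, 6, 7, 8}
U = {1, 2, 3, 4, 5, 6, 7, 8}
All non-empty? True
Pairwise disjoint? False
Covers U? False

No, not a valid partition


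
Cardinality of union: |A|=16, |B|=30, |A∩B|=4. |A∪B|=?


|A ∪ B| = |A| + |B| - |A ∩ B|
= 16 + 30 - 4
= 42

|A ∪ B| = 42


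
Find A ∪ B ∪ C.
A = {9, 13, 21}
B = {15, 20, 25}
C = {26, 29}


A ∪ B = {9, 13, 15, 20, 21, 25}
(A ∪ B) ∪ C = {9, 13, 15, 20, 21, 25, 26, 29}

A ∪ B ∪ C = {9, 13, 15, 20, 21, 25, 26, 29}


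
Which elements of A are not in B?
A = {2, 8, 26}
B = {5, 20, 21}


A \ B = elements in A but not in B
A = {2, 8, 26}
B = {5, 20, 21}
Remove from A any elements in B
A \ B = {2, 8, 26}

A \ B = {2, 8, 26}


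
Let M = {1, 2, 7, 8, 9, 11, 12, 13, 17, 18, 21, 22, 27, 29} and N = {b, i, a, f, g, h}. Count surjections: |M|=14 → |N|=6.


n = |M| = 14, k = |N| = 6. Surjections via inclusion-exclusion:
S(n,k) = Σ(-1)^i × C(k,i) × (k-i)^n, i=0 to k
i=0: (-1)^0×C(6,0)×6^14 = 78364164096
i=1: (-1)^1×C(6,1)×5^14 = -36621093750
i=2: (-1)^2×C(6,2)×4^14 = 4026531840
i=3: (-1)^3×C(6,3)×3^14 = -95659380
i=4: (-1)^4×C(6,4)×2^14 = 245760
i=5: (-1)^5×C(6,5)×1^14 = -6
i=6: (-1)^6×C(6,6)×0^14 = 0
Total = 45674188560

Number of surjections = 45674188560


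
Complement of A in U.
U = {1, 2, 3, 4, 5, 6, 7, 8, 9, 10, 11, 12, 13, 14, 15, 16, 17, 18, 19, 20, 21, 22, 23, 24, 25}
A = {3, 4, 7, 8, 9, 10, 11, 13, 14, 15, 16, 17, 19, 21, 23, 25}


Aᶜ = U \ A = elements in U but not in A
U = {1, 2, 3, 4, 5, 6, 7, 8, 9, 10, 11, 12, 13, 14, 15, 16, 17, 18, 19, 20, 21, 22, 23, 24, 25}
A = {3, 4, 7, 8, 9, 10, 11, 13, 14, 15, 16, 17, 19, 21, 23, 25}
Aᶜ = {1, 2, 5, 6, 12, 18, 20, 22, 24}

Aᶜ = {1, 2, 5, 6, 12, 18, 20, 22, 24}


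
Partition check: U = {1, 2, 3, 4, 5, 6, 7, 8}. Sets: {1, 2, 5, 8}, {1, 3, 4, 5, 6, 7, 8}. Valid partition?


A partition requires: (1) non-empty parts, (2) pairwise disjoint, (3) union = U
Parts: {1, 2, 5, 8}, {1, 3, 4, 5, 6, 7, 8}
Union of parts: {1, 2, 3, 4, 5, 6, 7, 8}
U = {1, 2, 3, 4, 5, 6, 7, 8}
All non-empty? True
Pairwise disjoint? False
Covers U? True

No, not a valid partition


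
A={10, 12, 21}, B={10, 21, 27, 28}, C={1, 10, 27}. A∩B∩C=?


A ∩ B = {10, 21}
(A ∩ B) ∩ C = {10}

A ∩ B ∩ C = {10}


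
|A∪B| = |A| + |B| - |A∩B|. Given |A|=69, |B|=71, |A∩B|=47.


|A ∪ B| = |A| + |B| - |A ∩ B|
= 69 + 71 - 47
= 93

|A ∪ B| = 93


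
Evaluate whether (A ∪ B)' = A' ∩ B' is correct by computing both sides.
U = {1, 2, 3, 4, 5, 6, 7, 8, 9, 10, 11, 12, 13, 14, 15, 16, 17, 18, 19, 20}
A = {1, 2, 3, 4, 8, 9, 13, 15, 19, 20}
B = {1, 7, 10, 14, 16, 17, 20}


LHS: A ∪ B = {1, 2, 3, 4, 7, 8, 9, 10, 13, 14, 15, 16, 17, 19, 20}
(A ∪ B)' = U \ (A ∪ B) = {5, 6, 11, 12, 18}
A' = {5, 6, 7, 10, 11, 12, 14, 16, 17, 18}, B' = {2, 3, 4, 5, 6, 8, 9, 11, 12, 13, 15, 18, 19}
Claimed RHS: A' ∩ B' = {5, 6, 11, 12, 18}
Identity is VALID: LHS = RHS = {5, 6, 11, 12, 18} ✓

Identity is valid. (A ∪ B)' = A' ∩ B' = {5, 6, 11, 12, 18}


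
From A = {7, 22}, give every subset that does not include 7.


A subset of A that omits 7 is a subset of A \ {7}, so there are 2^(n-1) = 2^1 = 2 of them.
Subsets excluding 7: ∅, {22}

Subsets excluding 7 (2 total): ∅, {22}


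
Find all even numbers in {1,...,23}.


Checking each candidate:
Condition: even numbers in {1,...,23}
Result = {2, 4, 6, 8, 10, 12, 14, 16, 18, 20, 22}

{2, 4, 6, 8, 10, 12, 14, 16, 18, 20, 22}


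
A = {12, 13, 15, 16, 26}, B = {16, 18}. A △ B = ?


A △ B = (A \ B) ∪ (B \ A) = elements in exactly one of A or B
A \ B = {12, 13, 15, 26}
B \ A = {18}
A △ B = {12, 13, 15, 18, 26}

A △ B = {12, 13, 15, 18, 26}


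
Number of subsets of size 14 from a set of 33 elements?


C(n,k) = n! / (k!(n-k)!)
C(33,14) = 33! / (14!19!)
= 818809200

C(33,14) = 818809200


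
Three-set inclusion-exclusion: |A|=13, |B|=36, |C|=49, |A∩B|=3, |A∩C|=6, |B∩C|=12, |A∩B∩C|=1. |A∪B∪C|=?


|A∪B∪C| = |A|+|B|+|C| - |A∩B|-|A∩C|-|B∩C| + |A∩B∩C|
= 13+36+49 - 3-6-12 + 1
= 98 - 21 + 1
= 78

|A ∪ B ∪ C| = 78


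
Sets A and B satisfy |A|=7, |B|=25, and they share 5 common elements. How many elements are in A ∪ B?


|A ∪ B| = |A| + |B| - |A ∩ B|
= 7 + 25 - 5
= 27

|A ∪ B| = 27


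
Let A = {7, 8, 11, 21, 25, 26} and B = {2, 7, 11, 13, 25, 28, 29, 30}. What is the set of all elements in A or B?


A ∪ B = all elements in A or B (or both)
A = {7, 8, 11, 21, 25, 26}
B = {2, 7, 11, 13, 25, 28, 29, 30}
A ∪ B = {2, 7, 8, 11, 13, 21, 25, 26, 28, 29, 30}

A ∪ B = {2, 7, 8, 11, 13, 21, 25, 26, 28, 29, 30}


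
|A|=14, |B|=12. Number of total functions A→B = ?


Each of |A| = 14 inputs maps to any of |B| = 12 outputs.
# functions = |B|^|A| = 12^14
= 1283918464548864

Number of functions = 1283918464548864


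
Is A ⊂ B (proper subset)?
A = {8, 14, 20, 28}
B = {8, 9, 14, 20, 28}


A ⊂ B requires: A ⊆ B AND A ≠ B.
A ⊆ B? Yes
A = B? No
A ⊂ B: Yes (A is a proper subset of B)

Yes, A ⊂ B


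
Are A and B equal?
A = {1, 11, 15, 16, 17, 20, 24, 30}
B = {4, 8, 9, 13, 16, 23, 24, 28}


Two sets are equal iff they have exactly the same elements.
A = {1, 11, 15, 16, 17, 20, 24, 30}
B = {4, 8, 9, 13, 16, 23, 24, 28}
Differences: {1, 4, 8, 9, 11, 13, 15, 17, 20, 23, 28, 30}
A ≠ B

No, A ≠ B


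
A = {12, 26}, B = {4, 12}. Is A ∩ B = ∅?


Disjoint means A ∩ B = ∅.
A ∩ B = {12}
A ∩ B ≠ ∅, so A and B are NOT disjoint.

No, A and B are not disjoint (A ∩ B = {12})


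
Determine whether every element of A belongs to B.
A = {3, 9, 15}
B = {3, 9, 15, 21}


A ⊆ B means every element of A is in B.
All elements of A are in B.
So A ⊆ B.

Yes, A ⊆ B


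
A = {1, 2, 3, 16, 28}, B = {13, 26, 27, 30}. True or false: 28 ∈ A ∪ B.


A = {1, 2, 3, 16, 28}, B = {13, 26, 27, 30}
A ∪ B = all elements in A or B
A ∪ B = {1, 2, 3, 13, 16, 26, 27, 28, 30}
Checking if 28 ∈ A ∪ B
28 is in A ∪ B → True

28 ∈ A ∪ B


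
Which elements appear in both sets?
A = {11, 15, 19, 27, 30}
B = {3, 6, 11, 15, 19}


A ∩ B = elements in both A and B
A = {11, 15, 19, 27, 30}
B = {3, 6, 11, 15, 19}
A ∩ B = {11, 15, 19}

A ∩ B = {11, 15, 19}


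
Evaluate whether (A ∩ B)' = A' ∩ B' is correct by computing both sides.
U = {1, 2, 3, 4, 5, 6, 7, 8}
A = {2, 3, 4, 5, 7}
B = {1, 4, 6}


LHS: A ∩ B = {4}
(A ∩ B)' = U \ (A ∩ B) = {1, 2, 3, 5, 6, 7, 8}
A' = {1, 6, 8}, B' = {2, 3, 5, 7, 8}
Claimed RHS: A' ∩ B' = {8}
Identity is INVALID: LHS = {1, 2, 3, 5, 6, 7, 8} but the RHS claimed here equals {8}. The correct form is (A ∩ B)' = A' ∪ B'.

Identity is invalid: (A ∩ B)' = {1, 2, 3, 5, 6, 7, 8} but A' ∩ B' = {8}. The correct De Morgan law is (A ∩ B)' = A' ∪ B'.


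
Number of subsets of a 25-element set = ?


Number of subsets = 2^n
= 2^25
= 33554432

|P(A)| = 33554432


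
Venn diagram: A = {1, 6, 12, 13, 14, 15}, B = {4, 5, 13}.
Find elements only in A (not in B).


A = {1, 6, 12, 13, 14, 15}
B = {4, 5, 13}
Region: only in A (not in B)
Elements: {1, 6, 12, 14, 15}

Elements only in A (not in B): {1, 6, 12, 14, 15}


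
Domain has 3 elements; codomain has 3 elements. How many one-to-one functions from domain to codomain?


An injection sends each of |A| = 3 inputs to a distinct output in B.
# injections = |B|·(|B|-1)·…·(|B|-|A|+1) = 3! / (3 - 3)!
= 3 × 2 × 1
= 6

Number of injections = 6


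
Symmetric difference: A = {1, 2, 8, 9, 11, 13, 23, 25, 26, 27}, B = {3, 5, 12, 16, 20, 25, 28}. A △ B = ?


A △ B = (A \ B) ∪ (B \ A) = elements in exactly one of A or B
A \ B = {1, 2, 8, 9, 11, 13, 23, 26, 27}
B \ A = {3, 5, 12, 16, 20, 28}
A △ B = {1, 2, 3, 5, 8, 9, 11, 12, 13, 16, 20, 23, 26, 27, 28}

A △ B = {1, 2, 3, 5, 8, 9, 11, 12, 13, 16, 20, 23, 26, 27, 28}


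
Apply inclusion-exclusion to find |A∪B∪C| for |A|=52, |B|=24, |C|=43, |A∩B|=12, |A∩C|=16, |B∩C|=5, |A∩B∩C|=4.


|A∪B∪C| = |A|+|B|+|C| - |A∩B|-|A∩C|-|B∩C| + |A∩B∩C|
= 52+24+43 - 12-16-5 + 4
= 119 - 33 + 4
= 90

|A ∪ B ∪ C| = 90


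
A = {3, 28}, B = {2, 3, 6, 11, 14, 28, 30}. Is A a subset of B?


A ⊆ B means every element of A is in B.
All elements of A are in B.
So A ⊆ B.

Yes, A ⊆ B


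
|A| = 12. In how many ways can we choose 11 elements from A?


C(n,k) = n! / (k!(n-k)!)
C(12,11) = 12! / (11!1!)
= 12

C(12,11) = 12


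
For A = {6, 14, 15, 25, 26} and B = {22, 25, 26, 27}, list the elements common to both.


A ∩ B = elements in both A and B
A = {6, 14, 15, 25, 26}
B = {22, 25, 26, 27}
A ∩ B = {25, 26}

A ∩ B = {25, 26}


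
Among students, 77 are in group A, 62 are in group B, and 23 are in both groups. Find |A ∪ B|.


|A ∪ B| = |A| + |B| - |A ∩ B|
= 77 + 62 - 23
= 116

|A ∪ B| = 116


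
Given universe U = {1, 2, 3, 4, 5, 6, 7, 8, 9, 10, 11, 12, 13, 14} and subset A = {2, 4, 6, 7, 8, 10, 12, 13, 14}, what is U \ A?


Aᶜ = U \ A = elements in U but not in A
U = {1, 2, 3, 4, 5, 6, 7, 8, 9, 10, 11, 12, 13, 14}
A = {2, 4, 6, 7, 8, 10, 12, 13, 14}
Aᶜ = {1, 3, 5, 9, 11}

Aᶜ = {1, 3, 5, 9, 11}


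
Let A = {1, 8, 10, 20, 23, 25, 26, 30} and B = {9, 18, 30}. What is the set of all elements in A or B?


A ∪ B = all elements in A or B (or both)
A = {1, 8, 10, 20, 23, 25, 26, 30}
B = {9, 18, 30}
A ∪ B = {1, 8, 9, 10, 18, 20, 23, 25, 26, 30}

A ∪ B = {1, 8, 9, 10, 18, 20, 23, 25, 26, 30}


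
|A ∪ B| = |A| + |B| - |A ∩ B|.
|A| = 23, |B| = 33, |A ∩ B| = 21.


|A ∪ B| = |A| + |B| - |A ∩ B|
= 23 + 33 - 21
= 35

|A ∪ B| = 35


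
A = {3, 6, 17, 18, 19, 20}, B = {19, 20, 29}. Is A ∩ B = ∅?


Disjoint means A ∩ B = ∅.
A ∩ B = {19, 20}
A ∩ B ≠ ∅, so A and B are NOT disjoint.

No, A and B are not disjoint (A ∩ B = {19, 20})


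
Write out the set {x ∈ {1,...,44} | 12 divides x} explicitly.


Checking each candidate:
Condition: multiples of 12 in {1,...,44}
Result = {12, 24, 36}

{12, 24, 36}


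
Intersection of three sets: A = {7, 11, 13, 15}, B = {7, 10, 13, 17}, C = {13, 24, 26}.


A ∩ B = {7, 13}
(A ∩ B) ∩ C = {13}

A ∩ B ∩ C = {13}


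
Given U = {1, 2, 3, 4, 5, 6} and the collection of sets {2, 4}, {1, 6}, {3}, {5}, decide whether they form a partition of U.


A partition requires: (1) non-empty parts, (2) pairwise disjoint, (3) union = U
Parts: {2, 4}, {1, 6}, {3}, {5}
Union of parts: {1, 2, 3, 4, 5, 6}
U = {1, 2, 3, 4, 5, 6}
All non-empty? True
Pairwise disjoint? True
Covers U? True

Yes, valid partition


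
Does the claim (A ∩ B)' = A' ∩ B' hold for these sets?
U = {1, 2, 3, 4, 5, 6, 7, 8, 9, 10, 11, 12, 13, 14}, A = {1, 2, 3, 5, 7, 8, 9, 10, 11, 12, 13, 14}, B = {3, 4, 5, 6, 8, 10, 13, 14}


LHS: A ∩ B = {3, 5, 8, 10, 13, 14}
(A ∩ B)' = U \ (A ∩ B) = {1, 2, 4, 6, 7, 9, 11, 12}
A' = {4, 6}, B' = {1, 2, 7, 9, 11, 12}
Claimed RHS: A' ∩ B' = ∅
Identity is INVALID: LHS = {1, 2, 4, 6, 7, 9, 11, 12} but the RHS claimed here equals ∅. The correct form is (A ∩ B)' = A' ∪ B'.

Identity is invalid: (A ∩ B)' = {1, 2, 4, 6, 7, 9, 11, 12} but A' ∩ B' = ∅. The correct De Morgan law is (A ∩ B)' = A' ∪ B'.


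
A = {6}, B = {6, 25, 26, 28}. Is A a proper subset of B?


A ⊂ B requires: A ⊆ B AND A ≠ B.
A ⊆ B? Yes
A = B? No
A ⊂ B: Yes (A is a proper subset of B)

Yes, A ⊂ B


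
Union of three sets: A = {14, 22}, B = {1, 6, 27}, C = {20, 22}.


A ∪ B = {1, 6, 14, 22, 27}
(A ∪ B) ∪ C = {1, 6, 14, 20, 22, 27}

A ∪ B ∪ C = {1, 6, 14, 20, 22, 27}


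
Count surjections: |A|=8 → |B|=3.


n = |A| = 8, k = |B| = 3. Surjections via inclusion-exclusion:
S(n,k) = Σ(-1)^i × C(k,i) × (k-i)^n, i=0 to k
i=0: (-1)^0×C(3,0)×3^8 = 6561
i=1: (-1)^1×C(3,1)×2^8 = -768
i=2: (-1)^2×C(3,2)×1^8 = 3
i=3: (-1)^3×C(3,3)×0^8 = 0
Total = 5796

Number of surjections = 5796


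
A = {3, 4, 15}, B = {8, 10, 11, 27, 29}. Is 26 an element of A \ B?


A = {3, 4, 15}, B = {8, 10, 11, 27, 29}
A \ B = elements in A but not in B
A \ B = {3, 4, 15}
Checking if 26 ∈ A \ B
26 is not in A \ B → False

26 ∉ A \ B


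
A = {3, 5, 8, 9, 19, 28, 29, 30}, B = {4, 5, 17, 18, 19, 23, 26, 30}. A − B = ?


A \ B = elements in A but not in B
A = {3, 5, 8, 9, 19, 28, 29, 30}
B = {4, 5, 17, 18, 19, 23, 26, 30}
Remove from A any elements in B
A \ B = {3, 8, 9, 28, 29}

A \ B = {3, 8, 9, 28, 29}


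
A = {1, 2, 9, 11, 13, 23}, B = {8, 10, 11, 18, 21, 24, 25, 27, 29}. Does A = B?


Two sets are equal iff they have exactly the same elements.
A = {1, 2, 9, 11, 13, 23}
B = {8, 10, 11, 18, 21, 24, 25, 27, 29}
Differences: {1, 2, 8, 9, 10, 13, 18, 21, 23, 24, 25, 27, 29}
A ≠ B

No, A ≠ B


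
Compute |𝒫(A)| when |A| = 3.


Number of subsets = 2^n
= 2^3
= 8

|P(A)| = 8


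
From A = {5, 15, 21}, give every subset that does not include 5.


A subset of A that omits 5 is a subset of A \ {5}, so there are 2^(n-1) = 2^2 = 4 of them.
Subsets excluding 5: ∅, {15}, {21}, {15, 21}

Subsets excluding 5 (4 total): ∅, {15}, {21}, {15, 21}


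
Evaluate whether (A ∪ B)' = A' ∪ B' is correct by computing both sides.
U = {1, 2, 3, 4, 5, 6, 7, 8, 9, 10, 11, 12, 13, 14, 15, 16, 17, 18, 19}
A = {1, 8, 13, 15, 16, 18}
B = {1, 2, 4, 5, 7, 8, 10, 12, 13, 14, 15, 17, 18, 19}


LHS: A ∪ B = {1, 2, 4, 5, 7, 8, 10, 12, 13, 14, 15, 16, 17, 18, 19}
(A ∪ B)' = U \ (A ∪ B) = {3, 6, 9, 11}
A' = {2, 3, 4, 5, 6, 7, 9, 10, 11, 12, 14, 17, 19}, B' = {3, 6, 9, 11, 16}
Claimed RHS: A' ∪ B' = {2, 3, 4, 5, 6, 7, 9, 10, 11, 12, 14, 16, 17, 19}
Identity is INVALID: LHS = {3, 6, 9, 11} but the RHS claimed here equals {2, 3, 4, 5, 6, 7, 9, 10, 11, 12, 14, 16, 17, 19}. The correct form is (A ∪ B)' = A' ∩ B'.

Identity is invalid: (A ∪ B)' = {3, 6, 9, 11} but A' ∪ B' = {2, 3, 4, 5, 6, 7, 9, 10, 11, 12, 14, 16, 17, 19}. The correct De Morgan law is (A ∪ B)' = A' ∩ B'.


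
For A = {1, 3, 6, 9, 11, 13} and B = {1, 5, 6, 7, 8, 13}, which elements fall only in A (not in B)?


A = {1, 3, 6, 9, 11, 13}
B = {1, 5, 6, 7, 8, 13}
Region: only in A (not in B)
Elements: {3, 9, 11}

Elements only in A (not in B): {3, 9, 11}


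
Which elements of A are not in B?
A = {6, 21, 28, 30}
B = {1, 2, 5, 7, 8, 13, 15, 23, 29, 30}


A \ B = elements in A but not in B
A = {6, 21, 28, 30}
B = {1, 2, 5, 7, 8, 13, 15, 23, 29, 30}
Remove from A any elements in B
A \ B = {6, 21, 28}

A \ B = {6, 21, 28}


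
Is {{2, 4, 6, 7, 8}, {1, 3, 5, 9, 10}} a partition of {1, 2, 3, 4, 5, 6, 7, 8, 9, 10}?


A partition requires: (1) non-empty parts, (2) pairwise disjoint, (3) union = U
Parts: {2, 4, 6, 7, 8}, {1, 3, 5, 9, 10}
Union of parts: {1, 2, 3, 4, 5, 6, 7, 8, 9, 10}
U = {1, 2, 3, 4, 5, 6, 7, 8, 9, 10}
All non-empty? True
Pairwise disjoint? True
Covers U? True

Yes, valid partition


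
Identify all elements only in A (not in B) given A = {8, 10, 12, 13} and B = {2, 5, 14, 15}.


A = {8, 10, 12, 13}
B = {2, 5, 14, 15}
Region: only in A (not in B)
Elements: {8, 10, 12, 13}

Elements only in A (not in B): {8, 10, 12, 13}


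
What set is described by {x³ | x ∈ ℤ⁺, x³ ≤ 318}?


Checking each candidate:
Condition: positive perfect cubes ≤ 318
Result = {1, 8, 27, 64, 125, 216}

{1, 8, 27, 64, 125, 216}


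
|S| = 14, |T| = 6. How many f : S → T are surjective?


n = |S| = 14, k = |T| = 6. Surjections via inclusion-exclusion:
S(n,k) = Σ(-1)^i × C(k,i) × (k-i)^n, i=0 to k
i=0: (-1)^0×C(6,0)×6^14 = 78364164096
i=1: (-1)^1×C(6,1)×5^14 = -36621093750
i=2: (-1)^2×C(6,2)×4^14 = 4026531840
i=3: (-1)^3×C(6,3)×3^14 = -95659380
i=4: (-1)^4×C(6,4)×2^14 = 245760
i=5: (-1)^5×C(6,5)×1^14 = -6
i=6: (-1)^6×C(6,6)×0^14 = 0
Total = 45674188560

Number of surjections = 45674188560


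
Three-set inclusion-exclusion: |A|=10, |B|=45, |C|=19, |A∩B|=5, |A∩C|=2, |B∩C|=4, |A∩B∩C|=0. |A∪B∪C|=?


|A∪B∪C| = |A|+|B|+|C| - |A∩B|-|A∩C|-|B∩C| + |A∩B∩C|
= 10+45+19 - 5-2-4 + 0
= 74 - 11 + 0
= 63

|A ∪ B ∪ C| = 63


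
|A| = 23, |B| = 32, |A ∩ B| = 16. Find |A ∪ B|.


|A ∪ B| = |A| + |B| - |A ∩ B|
= 23 + 32 - 16
= 39

|A ∪ B| = 39


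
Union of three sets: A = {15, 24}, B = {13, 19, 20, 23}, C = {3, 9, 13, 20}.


A ∪ B = {13, 15, 19, 20, 23, 24}
(A ∪ B) ∪ C = {3, 9, 13, 15, 19, 20, 23, 24}

A ∪ B ∪ C = {3, 9, 13, 15, 19, 20, 23, 24}


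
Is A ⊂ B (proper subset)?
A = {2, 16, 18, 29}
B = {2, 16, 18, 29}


A ⊂ B requires: A ⊆ B AND A ≠ B.
A ⊆ B? Yes
A = B? Yes
A = B, so A is not a PROPER subset.

No, A is not a proper subset of B


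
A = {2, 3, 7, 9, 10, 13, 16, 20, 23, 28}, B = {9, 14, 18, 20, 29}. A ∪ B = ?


A ∪ B = all elements in A or B (or both)
A = {2, 3, 7, 9, 10, 13, 16, 20, 23, 28}
B = {9, 14, 18, 20, 29}
A ∪ B = {2, 3, 7, 9, 10, 13, 14, 16, 18, 20, 23, 28, 29}

A ∪ B = {2, 3, 7, 9, 10, 13, 14, 16, 18, 20, 23, 28, 29}


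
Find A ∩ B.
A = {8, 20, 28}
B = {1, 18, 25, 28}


A ∩ B = elements in both A and B
A = {8, 20, 28}
B = {1, 18, 25, 28}
A ∩ B = {28}

A ∩ B = {28}


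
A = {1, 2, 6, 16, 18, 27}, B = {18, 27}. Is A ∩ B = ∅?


Disjoint means A ∩ B = ∅.
A ∩ B = {18, 27}
A ∩ B ≠ ∅, so A and B are NOT disjoint.

No, A and B are not disjoint (A ∩ B = {18, 27})


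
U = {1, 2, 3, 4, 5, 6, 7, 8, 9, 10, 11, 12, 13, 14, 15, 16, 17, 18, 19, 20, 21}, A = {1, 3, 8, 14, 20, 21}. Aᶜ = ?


Aᶜ = U \ A = elements in U but not in A
U = {1, 2, 3, 4, 5, 6, 7, 8, 9, 10, 11, 12, 13, 14, 15, 16, 17, 18, 19, 20, 21}
A = {1, 3, 8, 14, 20, 21}
Aᶜ = {2, 4, 5, 6, 7, 9, 10, 11, 12, 13, 15, 16, 17, 18, 19}

Aᶜ = {2, 4, 5, 6, 7, 9, 10, 11, 12, 13, 15, 16, 17, 18, 19}


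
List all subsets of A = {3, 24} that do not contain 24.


A subset of A that omits 24 is a subset of A \ {24}, so there are 2^(n-1) = 2^1 = 2 of them.
Subsets excluding 24: ∅, {3}

Subsets excluding 24 (2 total): ∅, {3}


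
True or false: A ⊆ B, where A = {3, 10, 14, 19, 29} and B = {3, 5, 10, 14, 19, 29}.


A ⊆ B means every element of A is in B.
All elements of A are in B.
So A ⊆ B.

Yes, A ⊆ B


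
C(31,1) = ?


C(n,k) = n! / (k!(n-k)!)
C(31,1) = 31! / (1!30!)
= 31

C(31,1) = 31


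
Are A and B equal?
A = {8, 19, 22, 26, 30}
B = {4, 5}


Two sets are equal iff they have exactly the same elements.
A = {8, 19, 22, 26, 30}
B = {4, 5}
Differences: {4, 5, 8, 19, 22, 26, 30}
A ≠ B

No, A ≠ B


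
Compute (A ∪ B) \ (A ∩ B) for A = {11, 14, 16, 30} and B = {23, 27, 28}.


A △ B = (A \ B) ∪ (B \ A) = elements in exactly one of A or B
A \ B = {11, 14, 16, 30}
B \ A = {23, 27, 28}
A △ B = {11, 14, 16, 23, 27, 28, 30}

A △ B = {11, 14, 16, 23, 27, 28, 30}


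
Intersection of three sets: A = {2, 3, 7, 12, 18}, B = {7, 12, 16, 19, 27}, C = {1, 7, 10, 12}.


A ∩ B = {7, 12}
(A ∩ B) ∩ C = {7, 12}

A ∩ B ∩ C = {7, 12}


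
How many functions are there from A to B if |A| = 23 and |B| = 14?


Each of |A| = 23 inputs maps to any of |B| = 14 outputs.
# functions = |B|^|A| = 14^23
= 229585692886981495482220544

Number of functions = 229585692886981495482220544


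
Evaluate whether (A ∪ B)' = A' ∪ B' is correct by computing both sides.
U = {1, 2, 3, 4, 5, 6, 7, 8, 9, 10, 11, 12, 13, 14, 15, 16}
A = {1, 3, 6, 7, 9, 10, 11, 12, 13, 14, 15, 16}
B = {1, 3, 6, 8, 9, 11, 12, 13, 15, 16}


LHS: A ∪ B = {1, 3, 6, 7, 8, 9, 10, 11, 12, 13, 14, 15, 16}
(A ∪ B)' = U \ (A ∪ B) = {2, 4, 5}
A' = {2, 4, 5, 8}, B' = {2, 4, 5, 7, 10, 14}
Claimed RHS: A' ∪ B' = {2, 4, 5, 7, 8, 10, 14}
Identity is INVALID: LHS = {2, 4, 5} but the RHS claimed here equals {2, 4, 5, 7, 8, 10, 14}. The correct form is (A ∪ B)' = A' ∩ B'.

Identity is invalid: (A ∪ B)' = {2, 4, 5} but A' ∪ B' = {2, 4, 5, 7, 8, 10, 14}. The correct De Morgan law is (A ∪ B)' = A' ∩ B'.


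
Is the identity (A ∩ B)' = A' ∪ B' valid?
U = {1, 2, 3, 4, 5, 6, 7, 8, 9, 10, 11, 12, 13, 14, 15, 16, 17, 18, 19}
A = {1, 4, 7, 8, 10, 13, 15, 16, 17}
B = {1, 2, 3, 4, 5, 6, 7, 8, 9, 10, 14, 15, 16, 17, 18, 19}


LHS: A ∩ B = {1, 4, 7, 8, 10, 15, 16, 17}
(A ∩ B)' = U \ (A ∩ B) = {2, 3, 5, 6, 9, 11, 12, 13, 14, 18, 19}
A' = {2, 3, 5, 6, 9, 11, 12, 14, 18, 19}, B' = {11, 12, 13}
Claimed RHS: A' ∪ B' = {2, 3, 5, 6, 9, 11, 12, 13, 14, 18, 19}
Identity is VALID: LHS = RHS = {2, 3, 5, 6, 9, 11, 12, 13, 14, 18, 19} ✓

Identity is valid. (A ∩ B)' = A' ∪ B' = {2, 3, 5, 6, 9, 11, 12, 13, 14, 18, 19}


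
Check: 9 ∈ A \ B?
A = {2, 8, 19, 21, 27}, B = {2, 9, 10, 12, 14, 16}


A = {2, 8, 19, 21, 27}, B = {2, 9, 10, 12, 14, 16}
A \ B = elements in A but not in B
A \ B = {8, 19, 21, 27}
Checking if 9 ∈ A \ B
9 is not in A \ B → False

9 ∉ A \ B


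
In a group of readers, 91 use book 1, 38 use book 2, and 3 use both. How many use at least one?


|A ∪ B| = |A| + |B| - |A ∩ B|
= 91 + 38 - 3
= 126

|A ∪ B| = 126


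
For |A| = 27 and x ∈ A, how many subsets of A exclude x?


Subsets of A avoiding x are subsets of A \ {x}, which has 26 elements.
Count = 2^(n-1) = 2^26
= 67108864

Number of subsets avoiding x = 67108864


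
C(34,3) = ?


C(n,k) = n! / (k!(n-k)!)
C(34,3) = 34! / (3!31!)
= 5984

C(34,3) = 5984


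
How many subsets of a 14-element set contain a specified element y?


Subsets of A containing y correspond to subsets of A \ {y}, which has 13 elements.
Count = 2^(n-1) = 2^13
= 8192

Number of subsets containing y = 8192


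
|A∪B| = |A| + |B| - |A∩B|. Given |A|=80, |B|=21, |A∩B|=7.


|A ∪ B| = |A| + |B| - |A ∩ B|
= 80 + 21 - 7
= 94

|A ∪ B| = 94


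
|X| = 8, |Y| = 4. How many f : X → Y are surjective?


n = |X| = 8, k = |Y| = 4. Surjections via inclusion-exclusion:
S(n,k) = Σ(-1)^i × C(k,i) × (k-i)^n, i=0 to k
i=0: (-1)^0×C(4,0)×4^8 = 65536
i=1: (-1)^1×C(4,1)×3^8 = -26244
i=2: (-1)^2×C(4,2)×2^8 = 1536
i=3: (-1)^3×C(4,3)×1^8 = -4
i=4: (-1)^4×C(4,4)×0^8 = 0
Total = 40824

Number of surjections = 40824


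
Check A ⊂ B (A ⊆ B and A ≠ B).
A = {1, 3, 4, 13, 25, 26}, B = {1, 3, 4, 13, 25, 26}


A ⊂ B requires: A ⊆ B AND A ≠ B.
A ⊆ B? Yes
A = B? Yes
A = B, so A is not a PROPER subset.

No, A is not a proper subset of B


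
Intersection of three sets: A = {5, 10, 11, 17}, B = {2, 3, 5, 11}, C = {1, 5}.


A ∩ B = {5, 11}
(A ∩ B) ∩ C = {5}

A ∩ B ∩ C = {5}


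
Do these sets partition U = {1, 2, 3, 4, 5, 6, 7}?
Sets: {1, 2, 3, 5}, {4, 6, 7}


A partition requires: (1) non-empty parts, (2) pairwise disjoint, (3) union = U
Parts: {1, 2, 3, 5}, {4, 6, 7}
Union of parts: {1, 2, 3, 4, 5, 6, 7}
U = {1, 2, 3, 4, 5, 6, 7}
All non-empty? True
Pairwise disjoint? True
Covers U? True

Yes, valid partition


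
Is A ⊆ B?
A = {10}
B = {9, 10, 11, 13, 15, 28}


A ⊆ B means every element of A is in B.
All elements of A are in B.
So A ⊆ B.

Yes, A ⊆ B


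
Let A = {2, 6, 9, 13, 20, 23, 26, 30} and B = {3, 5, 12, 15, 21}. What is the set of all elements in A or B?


A ∪ B = all elements in A or B (or both)
A = {2, 6, 9, 13, 20, 23, 26, 30}
B = {3, 5, 12, 15, 21}
A ∪ B = {2, 3, 5, 6, 9, 12, 13, 15, 20, 21, 23, 26, 30}

A ∪ B = {2, 3, 5, 6, 9, 12, 13, 15, 20, 21, 23, 26, 30}


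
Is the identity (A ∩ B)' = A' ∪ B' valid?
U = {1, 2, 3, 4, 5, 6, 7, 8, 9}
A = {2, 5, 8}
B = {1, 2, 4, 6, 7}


LHS: A ∩ B = {2}
(A ∩ B)' = U \ (A ∩ B) = {1, 3, 4, 5, 6, 7, 8, 9}
A' = {1, 3, 4, 6, 7, 9}, B' = {3, 5, 8, 9}
Claimed RHS: A' ∪ B' = {1, 3, 4, 5, 6, 7, 8, 9}
Identity is VALID: LHS = RHS = {1, 3, 4, 5, 6, 7, 8, 9} ✓

Identity is valid. (A ∩ B)' = A' ∪ B' = {1, 3, 4, 5, 6, 7, 8, 9}


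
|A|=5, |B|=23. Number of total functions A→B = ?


Each of |A| = 5 inputs maps to any of |B| = 23 outputs.
# functions = |B|^|A| = 23^5
= 6436343

Number of functions = 6436343


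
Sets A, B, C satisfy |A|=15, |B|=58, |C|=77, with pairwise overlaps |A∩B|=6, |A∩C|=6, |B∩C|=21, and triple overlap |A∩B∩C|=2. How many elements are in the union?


|A∪B∪C| = |A|+|B|+|C| - |A∩B|-|A∩C|-|B∩C| + |A∩B∩C|
= 15+58+77 - 6-6-21 + 2
= 150 - 33 + 2
= 119

|A ∪ B ∪ C| = 119


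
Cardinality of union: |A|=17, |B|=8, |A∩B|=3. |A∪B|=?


|A ∪ B| = |A| + |B| - |A ∩ B|
= 17 + 8 - 3
= 22

|A ∪ B| = 22


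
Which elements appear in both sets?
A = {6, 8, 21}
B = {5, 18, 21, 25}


A ∩ B = elements in both A and B
A = {6, 8, 21}
B = {5, 18, 21, 25}
A ∩ B = {21}

A ∩ B = {21}


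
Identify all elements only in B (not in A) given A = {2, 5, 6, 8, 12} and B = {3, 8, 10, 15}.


A = {2, 5, 6, 8, 12}
B = {3, 8, 10, 15}
Region: only in B (not in A)
Elements: {3, 10, 15}

Elements only in B (not in A): {3, 10, 15}


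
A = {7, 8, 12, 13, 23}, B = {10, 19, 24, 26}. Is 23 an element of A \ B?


A = {7, 8, 12, 13, 23}, B = {10, 19, 24, 26}
A \ B = elements in A but not in B
A \ B = {7, 8, 12, 13, 23}
Checking if 23 ∈ A \ B
23 is in A \ B → True

23 ∈ A \ B


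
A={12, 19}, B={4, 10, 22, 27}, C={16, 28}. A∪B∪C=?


A ∪ B = {4, 10, 12, 19, 22, 27}
(A ∪ B) ∪ C = {4, 10, 12, 16, 19, 22, 27, 28}

A ∪ B ∪ C = {4, 10, 12, 16, 19, 22, 27, 28}


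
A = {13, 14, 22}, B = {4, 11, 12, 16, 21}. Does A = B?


Two sets are equal iff they have exactly the same elements.
A = {13, 14, 22}
B = {4, 11, 12, 16, 21}
Differences: {4, 11, 12, 13, 14, 16, 21, 22}
A ≠ B

No, A ≠ B


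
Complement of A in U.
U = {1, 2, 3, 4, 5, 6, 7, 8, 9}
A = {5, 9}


Aᶜ = U \ A = elements in U but not in A
U = {1, 2, 3, 4, 5, 6, 7, 8, 9}
A = {5, 9}
Aᶜ = {1, 2, 3, 4, 6, 7, 8}

Aᶜ = {1, 2, 3, 4, 6, 7, 8}


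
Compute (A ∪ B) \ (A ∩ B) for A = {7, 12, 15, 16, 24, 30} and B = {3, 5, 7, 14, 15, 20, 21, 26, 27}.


A △ B = (A \ B) ∪ (B \ A) = elements in exactly one of A or B
A \ B = {12, 16, 24, 30}
B \ A = {3, 5, 14, 20, 21, 26, 27}
A △ B = {3, 5, 12, 14, 16, 20, 21, 24, 26, 27, 30}

A △ B = {3, 5, 12, 14, 16, 20, 21, 24, 26, 27, 30}


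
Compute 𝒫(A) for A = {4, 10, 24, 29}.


|A| = 4, so |P(A)| = 2^4 = 16
Enumerate subsets by cardinality (0 to 4):
∅, {4}, {10}, {24}, {29}, {4, 10}, {4, 24}, {4, 29}, {10, 24}, {10, 29}, {24, 29}, {4, 10, 24}, {4, 10, 29}, {4, 24, 29}, {10, 24, 29}, {4, 10, 24, 29}

P(A) has 16 subsets: ∅, {4}, {10}, {24}, {29}, {4, 10}, {4, 24}, {4, 29}, {10, 24}, {10, 29}, {24, 29}, {4, 10, 24}, {4, 10, 29}, {4, 24, 29}, {10, 24, 29}, {4, 10, 24, 29}


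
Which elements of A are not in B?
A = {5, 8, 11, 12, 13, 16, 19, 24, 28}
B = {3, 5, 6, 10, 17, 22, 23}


A \ B = elements in A but not in B
A = {5, 8, 11, 12, 13, 16, 19, 24, 28}
B = {3, 5, 6, 10, 17, 22, 23}
Remove from A any elements in B
A \ B = {8, 11, 12, 13, 16, 19, 24, 28}

A \ B = {8, 11, 12, 13, 16, 19, 24, 28}


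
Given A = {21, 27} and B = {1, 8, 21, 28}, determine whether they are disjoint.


Disjoint means A ∩ B = ∅.
A ∩ B = {21}
A ∩ B ≠ ∅, so A and B are NOT disjoint.

No, A and B are not disjoint (A ∩ B = {21})


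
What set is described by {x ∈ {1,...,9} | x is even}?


Checking each candidate:
Condition: even numbers in {1,...,9}
Result = {2, 4, 6, 8}

{2, 4, 6, 8}


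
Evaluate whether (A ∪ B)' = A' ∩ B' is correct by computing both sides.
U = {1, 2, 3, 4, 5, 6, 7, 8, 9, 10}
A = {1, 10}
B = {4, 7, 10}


LHS: A ∪ B = {1, 4, 7, 10}
(A ∪ B)' = U \ (A ∪ B) = {2, 3, 5, 6, 8, 9}
A' = {2, 3, 4, 5, 6, 7, 8, 9}, B' = {1, 2, 3, 5, 6, 8, 9}
Claimed RHS: A' ∩ B' = {2, 3, 5, 6, 8, 9}
Identity is VALID: LHS = RHS = {2, 3, 5, 6, 8, 9} ✓

Identity is valid. (A ∪ B)' = A' ∩ B' = {2, 3, 5, 6, 8, 9}


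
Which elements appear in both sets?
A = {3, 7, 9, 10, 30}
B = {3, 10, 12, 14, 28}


A ∩ B = elements in both A and B
A = {3, 7, 9, 10, 30}
B = {3, 10, 12, 14, 28}
A ∩ B = {3, 10}

A ∩ B = {3, 10}


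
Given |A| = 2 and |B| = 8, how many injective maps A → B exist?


An injection sends each of |A| = 2 inputs to a distinct output in B.
# injections = |B|·(|B|-1)·…·(|B|-|A|+1) = 8! / (8 - 2)!
= 8 × 7
= 56

Number of injections = 56


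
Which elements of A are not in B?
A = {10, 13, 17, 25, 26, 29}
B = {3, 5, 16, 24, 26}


A \ B = elements in A but not in B
A = {10, 13, 17, 25, 26, 29}
B = {3, 5, 16, 24, 26}
Remove from A any elements in B
A \ B = {10, 13, 17, 25, 29}

A \ B = {10, 13, 17, 25, 29}


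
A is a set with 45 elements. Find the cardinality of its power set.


Number of subsets = 2^n
= 2^45
= 35184372088832

|P(A)| = 35184372088832


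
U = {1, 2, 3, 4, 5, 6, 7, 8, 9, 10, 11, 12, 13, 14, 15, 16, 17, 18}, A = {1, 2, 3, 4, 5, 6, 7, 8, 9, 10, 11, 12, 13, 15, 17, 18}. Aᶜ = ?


Aᶜ = U \ A = elements in U but not in A
U = {1, 2, 3, 4, 5, 6, 7, 8, 9, 10, 11, 12, 13, 14, 15, 16, 17, 18}
A = {1, 2, 3, 4, 5, 6, 7, 8, 9, 10, 11, 12, 13, 15, 17, 18}
Aᶜ = {14, 16}

Aᶜ = {14, 16}


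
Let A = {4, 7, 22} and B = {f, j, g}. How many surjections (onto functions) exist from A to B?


n = |A| = 3, k = |B| = 3. Surjections via inclusion-exclusion:
S(n,k) = Σ(-1)^i × C(k,i) × (k-i)^n, i=0 to k
i=0: (-1)^0×C(3,0)×3^3 = 27
i=1: (-1)^1×C(3,1)×2^3 = -24
i=2: (-1)^2×C(3,2)×1^3 = 3
i=3: (-1)^3×C(3,3)×0^3 = 0
Total = 6

Number of surjections = 6


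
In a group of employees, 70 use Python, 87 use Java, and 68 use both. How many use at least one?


|A ∪ B| = |A| + |B| - |A ∩ B|
= 70 + 87 - 68
= 89

|A ∪ B| = 89


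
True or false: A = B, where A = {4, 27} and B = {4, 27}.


Two sets are equal iff they have exactly the same elements.
A = {4, 27}
B = {4, 27}
Same elements → A = B

Yes, A = B


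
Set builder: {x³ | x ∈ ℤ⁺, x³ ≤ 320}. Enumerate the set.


Checking each candidate:
Condition: positive perfect cubes ≤ 320
Result = {1, 8, 27, 64, 125, 216}

{1, 8, 27, 64, 125, 216}


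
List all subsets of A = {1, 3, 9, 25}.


|A| = 4, so |P(A)| = 2^4 = 16
Enumerate subsets by cardinality (0 to 4):
∅, {1}, {3}, {9}, {25}, {1, 3}, {1, 9}, {1, 25}, {3, 9}, {3, 25}, {9, 25}, {1, 3, 9}, {1, 3, 25}, {1, 9, 25}, {3, 9, 25}, {1, 3, 9, 25}

P(A) has 16 subsets: ∅, {1}, {3}, {9}, {25}, {1, 3}, {1, 9}, {1, 25}, {3, 9}, {3, 25}, {9, 25}, {1, 3, 9}, {1, 3, 25}, {1, 9, 25}, {3, 9, 25}, {1, 3, 9, 25}


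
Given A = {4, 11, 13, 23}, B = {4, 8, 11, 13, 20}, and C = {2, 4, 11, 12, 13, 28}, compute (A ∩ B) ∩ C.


A ∩ B = {4, 11, 13}
(A ∩ B) ∩ C = {4, 11, 13}

A ∩ B ∩ C = {4, 11, 13}


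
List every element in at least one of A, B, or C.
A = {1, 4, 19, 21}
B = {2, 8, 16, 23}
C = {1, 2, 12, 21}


A ∪ B = {1, 2, 4, 8, 16, 19, 21, 23}
(A ∪ B) ∪ C = {1, 2, 4, 8, 12, 16, 19, 21, 23}

A ∪ B ∪ C = {1, 2, 4, 8, 12, 16, 19, 21, 23}


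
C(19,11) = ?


C(n,k) = n! / (k!(n-k)!)
C(19,11) = 19! / (11!8!)
= 75582

C(19,11) = 75582


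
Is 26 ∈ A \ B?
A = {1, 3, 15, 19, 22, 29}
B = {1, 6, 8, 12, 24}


A = {1, 3, 15, 19, 22, 29}, B = {1, 6, 8, 12, 24}
A \ B = elements in A but not in B
A \ B = {3, 15, 19, 22, 29}
Checking if 26 ∈ A \ B
26 is not in A \ B → False

26 ∉ A \ B


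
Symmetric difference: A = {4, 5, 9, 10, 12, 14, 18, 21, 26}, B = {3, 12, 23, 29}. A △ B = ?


A △ B = (A \ B) ∪ (B \ A) = elements in exactly one of A or B
A \ B = {4, 5, 9, 10, 14, 18, 21, 26}
B \ A = {3, 23, 29}
A △ B = {3, 4, 5, 9, 10, 14, 18, 21, 23, 26, 29}

A △ B = {3, 4, 5, 9, 10, 14, 18, 21, 23, 26, 29}


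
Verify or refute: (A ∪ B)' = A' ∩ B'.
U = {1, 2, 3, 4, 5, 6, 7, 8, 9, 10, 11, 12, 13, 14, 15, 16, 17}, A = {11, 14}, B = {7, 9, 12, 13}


LHS: A ∪ B = {7, 9, 11, 12, 13, 14}
(A ∪ B)' = U \ (A ∪ B) = {1, 2, 3, 4, 5, 6, 8, 10, 15, 16, 17}
A' = {1, 2, 3, 4, 5, 6, 7, 8, 9, 10, 12, 13, 15, 16, 17}, B' = {1, 2, 3, 4, 5, 6, 8, 10, 11, 14, 15, 16, 17}
Claimed RHS: A' ∩ B' = {1, 2, 3, 4, 5, 6, 8, 10, 15, 16, 17}
Identity is VALID: LHS = RHS = {1, 2, 3, 4, 5, 6, 8, 10, 15, 16, 17} ✓

Identity is valid. (A ∪ B)' = A' ∩ B' = {1, 2, 3, 4, 5, 6, 8, 10, 15, 16, 17}


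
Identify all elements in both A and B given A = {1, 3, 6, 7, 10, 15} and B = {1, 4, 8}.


A = {1, 3, 6, 7, 10, 15}
B = {1, 4, 8}
Region: in both A and B
Elements: {1}

Elements in both A and B: {1}


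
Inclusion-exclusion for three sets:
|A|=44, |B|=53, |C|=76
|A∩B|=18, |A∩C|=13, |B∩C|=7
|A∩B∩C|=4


|A∪B∪C| = |A|+|B|+|C| - |A∩B|-|A∩C|-|B∩C| + |A∩B∩C|
= 44+53+76 - 18-13-7 + 4
= 173 - 38 + 4
= 139

|A ∪ B ∪ C| = 139
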